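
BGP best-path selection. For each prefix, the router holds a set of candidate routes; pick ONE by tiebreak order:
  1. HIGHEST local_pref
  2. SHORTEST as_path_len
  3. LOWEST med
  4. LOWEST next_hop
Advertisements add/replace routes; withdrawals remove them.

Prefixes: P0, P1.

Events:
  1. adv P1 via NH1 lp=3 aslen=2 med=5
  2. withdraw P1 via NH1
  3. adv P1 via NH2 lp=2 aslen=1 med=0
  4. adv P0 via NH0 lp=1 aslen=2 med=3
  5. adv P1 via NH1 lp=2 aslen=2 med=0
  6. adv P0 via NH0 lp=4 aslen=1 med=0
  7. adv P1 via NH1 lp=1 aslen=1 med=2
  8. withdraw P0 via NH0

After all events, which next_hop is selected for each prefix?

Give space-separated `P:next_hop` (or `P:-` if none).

Op 1: best P0=- P1=NH1
Op 2: best P0=- P1=-
Op 3: best P0=- P1=NH2
Op 4: best P0=NH0 P1=NH2
Op 5: best P0=NH0 P1=NH2
Op 6: best P0=NH0 P1=NH2
Op 7: best P0=NH0 P1=NH2
Op 8: best P0=- P1=NH2

Answer: P0:- P1:NH2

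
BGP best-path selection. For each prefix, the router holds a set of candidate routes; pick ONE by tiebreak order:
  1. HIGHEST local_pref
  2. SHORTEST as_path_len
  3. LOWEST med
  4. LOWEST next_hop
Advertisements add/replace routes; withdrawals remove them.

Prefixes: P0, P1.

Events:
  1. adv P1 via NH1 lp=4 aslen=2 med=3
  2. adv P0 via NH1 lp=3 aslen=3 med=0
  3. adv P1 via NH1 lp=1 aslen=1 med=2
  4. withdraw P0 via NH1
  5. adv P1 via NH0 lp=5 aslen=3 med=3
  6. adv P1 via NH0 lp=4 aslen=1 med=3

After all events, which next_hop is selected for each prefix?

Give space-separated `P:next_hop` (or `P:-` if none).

Op 1: best P0=- P1=NH1
Op 2: best P0=NH1 P1=NH1
Op 3: best P0=NH1 P1=NH1
Op 4: best P0=- P1=NH1
Op 5: best P0=- P1=NH0
Op 6: best P0=- P1=NH0

Answer: P0:- P1:NH0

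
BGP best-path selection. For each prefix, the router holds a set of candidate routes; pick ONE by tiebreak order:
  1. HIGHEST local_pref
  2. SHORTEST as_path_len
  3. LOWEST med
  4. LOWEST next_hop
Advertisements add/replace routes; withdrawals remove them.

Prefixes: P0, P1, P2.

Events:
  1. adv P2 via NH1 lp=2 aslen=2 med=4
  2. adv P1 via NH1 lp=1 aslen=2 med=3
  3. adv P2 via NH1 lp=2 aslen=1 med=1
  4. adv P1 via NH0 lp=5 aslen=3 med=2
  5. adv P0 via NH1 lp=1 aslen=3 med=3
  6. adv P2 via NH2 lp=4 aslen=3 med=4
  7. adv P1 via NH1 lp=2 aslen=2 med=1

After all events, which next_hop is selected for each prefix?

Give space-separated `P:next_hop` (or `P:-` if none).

Answer: P0:NH1 P1:NH0 P2:NH2

Derivation:
Op 1: best P0=- P1=- P2=NH1
Op 2: best P0=- P1=NH1 P2=NH1
Op 3: best P0=- P1=NH1 P2=NH1
Op 4: best P0=- P1=NH0 P2=NH1
Op 5: best P0=NH1 P1=NH0 P2=NH1
Op 6: best P0=NH1 P1=NH0 P2=NH2
Op 7: best P0=NH1 P1=NH0 P2=NH2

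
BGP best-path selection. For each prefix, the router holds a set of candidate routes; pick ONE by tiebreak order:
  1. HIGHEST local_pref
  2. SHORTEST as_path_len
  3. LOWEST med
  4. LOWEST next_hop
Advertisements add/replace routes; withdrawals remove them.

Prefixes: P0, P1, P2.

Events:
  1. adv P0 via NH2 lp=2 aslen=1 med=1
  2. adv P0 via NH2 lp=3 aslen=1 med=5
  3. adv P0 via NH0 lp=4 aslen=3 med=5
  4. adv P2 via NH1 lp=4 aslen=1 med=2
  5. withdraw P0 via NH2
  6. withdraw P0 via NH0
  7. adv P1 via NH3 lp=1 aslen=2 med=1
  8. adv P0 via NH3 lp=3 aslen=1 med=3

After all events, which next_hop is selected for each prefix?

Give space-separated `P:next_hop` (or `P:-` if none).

Answer: P0:NH3 P1:NH3 P2:NH1

Derivation:
Op 1: best P0=NH2 P1=- P2=-
Op 2: best P0=NH2 P1=- P2=-
Op 3: best P0=NH0 P1=- P2=-
Op 4: best P0=NH0 P1=- P2=NH1
Op 5: best P0=NH0 P1=- P2=NH1
Op 6: best P0=- P1=- P2=NH1
Op 7: best P0=- P1=NH3 P2=NH1
Op 8: best P0=NH3 P1=NH3 P2=NH1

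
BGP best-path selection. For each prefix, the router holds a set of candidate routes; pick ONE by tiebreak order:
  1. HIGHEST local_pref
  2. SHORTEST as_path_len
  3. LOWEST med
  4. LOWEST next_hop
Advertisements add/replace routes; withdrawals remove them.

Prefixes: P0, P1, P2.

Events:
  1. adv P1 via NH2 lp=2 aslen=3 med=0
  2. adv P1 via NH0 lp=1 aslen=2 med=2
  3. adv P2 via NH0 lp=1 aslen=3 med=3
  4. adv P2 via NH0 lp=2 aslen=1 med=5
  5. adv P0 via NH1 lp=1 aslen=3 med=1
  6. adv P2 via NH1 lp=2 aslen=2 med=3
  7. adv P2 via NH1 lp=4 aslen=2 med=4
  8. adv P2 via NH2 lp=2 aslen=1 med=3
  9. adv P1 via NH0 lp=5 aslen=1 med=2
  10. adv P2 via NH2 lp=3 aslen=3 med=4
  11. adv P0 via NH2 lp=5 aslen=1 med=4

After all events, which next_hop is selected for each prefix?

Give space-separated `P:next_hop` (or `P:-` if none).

Op 1: best P0=- P1=NH2 P2=-
Op 2: best P0=- P1=NH2 P2=-
Op 3: best P0=- P1=NH2 P2=NH0
Op 4: best P0=- P1=NH2 P2=NH0
Op 5: best P0=NH1 P1=NH2 P2=NH0
Op 6: best P0=NH1 P1=NH2 P2=NH0
Op 7: best P0=NH1 P1=NH2 P2=NH1
Op 8: best P0=NH1 P1=NH2 P2=NH1
Op 9: best P0=NH1 P1=NH0 P2=NH1
Op 10: best P0=NH1 P1=NH0 P2=NH1
Op 11: best P0=NH2 P1=NH0 P2=NH1

Answer: P0:NH2 P1:NH0 P2:NH1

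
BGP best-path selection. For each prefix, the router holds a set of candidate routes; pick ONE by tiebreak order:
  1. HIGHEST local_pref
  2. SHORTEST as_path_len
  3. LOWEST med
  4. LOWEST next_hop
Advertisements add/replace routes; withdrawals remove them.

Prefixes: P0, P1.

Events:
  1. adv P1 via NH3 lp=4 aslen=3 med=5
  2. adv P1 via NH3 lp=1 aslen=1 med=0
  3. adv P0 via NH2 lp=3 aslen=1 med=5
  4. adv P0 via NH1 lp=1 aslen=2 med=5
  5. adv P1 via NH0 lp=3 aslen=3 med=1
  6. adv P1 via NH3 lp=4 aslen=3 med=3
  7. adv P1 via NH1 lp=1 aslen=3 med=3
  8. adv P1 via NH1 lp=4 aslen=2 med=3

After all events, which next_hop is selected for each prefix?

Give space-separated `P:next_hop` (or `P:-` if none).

Answer: P0:NH2 P1:NH1

Derivation:
Op 1: best P0=- P1=NH3
Op 2: best P0=- P1=NH3
Op 3: best P0=NH2 P1=NH3
Op 4: best P0=NH2 P1=NH3
Op 5: best P0=NH2 P1=NH0
Op 6: best P0=NH2 P1=NH3
Op 7: best P0=NH2 P1=NH3
Op 8: best P0=NH2 P1=NH1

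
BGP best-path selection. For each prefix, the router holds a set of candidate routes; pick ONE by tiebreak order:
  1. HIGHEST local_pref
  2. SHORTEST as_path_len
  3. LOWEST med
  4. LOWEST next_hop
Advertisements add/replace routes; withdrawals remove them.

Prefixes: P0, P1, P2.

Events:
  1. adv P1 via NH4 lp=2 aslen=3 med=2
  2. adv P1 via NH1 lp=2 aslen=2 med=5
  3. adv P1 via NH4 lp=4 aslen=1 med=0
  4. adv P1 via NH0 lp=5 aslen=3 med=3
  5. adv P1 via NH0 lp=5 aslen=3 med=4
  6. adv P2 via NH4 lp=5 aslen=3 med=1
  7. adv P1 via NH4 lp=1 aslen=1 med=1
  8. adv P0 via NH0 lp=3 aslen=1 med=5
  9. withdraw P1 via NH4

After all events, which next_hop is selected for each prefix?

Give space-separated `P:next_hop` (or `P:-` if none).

Op 1: best P0=- P1=NH4 P2=-
Op 2: best P0=- P1=NH1 P2=-
Op 3: best P0=- P1=NH4 P2=-
Op 4: best P0=- P1=NH0 P2=-
Op 5: best P0=- P1=NH0 P2=-
Op 6: best P0=- P1=NH0 P2=NH4
Op 7: best P0=- P1=NH0 P2=NH4
Op 8: best P0=NH0 P1=NH0 P2=NH4
Op 9: best P0=NH0 P1=NH0 P2=NH4

Answer: P0:NH0 P1:NH0 P2:NH4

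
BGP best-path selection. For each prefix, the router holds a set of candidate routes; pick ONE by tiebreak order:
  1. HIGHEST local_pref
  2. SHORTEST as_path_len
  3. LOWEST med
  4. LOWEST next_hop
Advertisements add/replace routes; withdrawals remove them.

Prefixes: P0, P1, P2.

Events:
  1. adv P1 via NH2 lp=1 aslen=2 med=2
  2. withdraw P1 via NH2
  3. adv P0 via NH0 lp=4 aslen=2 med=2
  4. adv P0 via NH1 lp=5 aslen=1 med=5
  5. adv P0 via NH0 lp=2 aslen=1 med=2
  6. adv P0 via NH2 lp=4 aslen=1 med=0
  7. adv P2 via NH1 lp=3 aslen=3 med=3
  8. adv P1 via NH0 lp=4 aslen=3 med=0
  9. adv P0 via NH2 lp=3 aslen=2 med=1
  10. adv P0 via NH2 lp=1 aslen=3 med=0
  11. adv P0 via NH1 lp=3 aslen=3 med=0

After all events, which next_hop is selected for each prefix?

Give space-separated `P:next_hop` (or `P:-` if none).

Op 1: best P0=- P1=NH2 P2=-
Op 2: best P0=- P1=- P2=-
Op 3: best P0=NH0 P1=- P2=-
Op 4: best P0=NH1 P1=- P2=-
Op 5: best P0=NH1 P1=- P2=-
Op 6: best P0=NH1 P1=- P2=-
Op 7: best P0=NH1 P1=- P2=NH1
Op 8: best P0=NH1 P1=NH0 P2=NH1
Op 9: best P0=NH1 P1=NH0 P2=NH1
Op 10: best P0=NH1 P1=NH0 P2=NH1
Op 11: best P0=NH1 P1=NH0 P2=NH1

Answer: P0:NH1 P1:NH0 P2:NH1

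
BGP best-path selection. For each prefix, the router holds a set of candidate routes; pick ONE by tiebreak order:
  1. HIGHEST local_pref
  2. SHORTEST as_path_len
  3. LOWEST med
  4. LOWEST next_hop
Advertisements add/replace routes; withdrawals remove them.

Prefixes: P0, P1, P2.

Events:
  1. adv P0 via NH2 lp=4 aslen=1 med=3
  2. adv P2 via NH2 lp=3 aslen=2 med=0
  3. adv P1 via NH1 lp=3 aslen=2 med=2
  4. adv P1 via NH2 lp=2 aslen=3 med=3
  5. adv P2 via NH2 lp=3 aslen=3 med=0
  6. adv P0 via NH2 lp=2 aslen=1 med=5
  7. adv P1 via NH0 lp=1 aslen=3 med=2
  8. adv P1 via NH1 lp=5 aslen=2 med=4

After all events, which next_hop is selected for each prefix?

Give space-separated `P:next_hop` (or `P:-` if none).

Op 1: best P0=NH2 P1=- P2=-
Op 2: best P0=NH2 P1=- P2=NH2
Op 3: best P0=NH2 P1=NH1 P2=NH2
Op 4: best P0=NH2 P1=NH1 P2=NH2
Op 5: best P0=NH2 P1=NH1 P2=NH2
Op 6: best P0=NH2 P1=NH1 P2=NH2
Op 7: best P0=NH2 P1=NH1 P2=NH2
Op 8: best P0=NH2 P1=NH1 P2=NH2

Answer: P0:NH2 P1:NH1 P2:NH2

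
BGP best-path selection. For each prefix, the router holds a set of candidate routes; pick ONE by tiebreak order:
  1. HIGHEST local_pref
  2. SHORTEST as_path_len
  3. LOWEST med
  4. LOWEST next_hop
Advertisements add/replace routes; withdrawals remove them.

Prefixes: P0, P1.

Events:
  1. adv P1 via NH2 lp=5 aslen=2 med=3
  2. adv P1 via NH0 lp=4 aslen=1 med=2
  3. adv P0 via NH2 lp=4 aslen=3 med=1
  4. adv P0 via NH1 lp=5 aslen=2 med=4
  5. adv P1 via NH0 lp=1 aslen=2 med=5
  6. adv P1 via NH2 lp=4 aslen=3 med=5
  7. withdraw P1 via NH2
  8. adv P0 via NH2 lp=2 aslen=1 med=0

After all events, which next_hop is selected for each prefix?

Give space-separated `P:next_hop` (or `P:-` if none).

Op 1: best P0=- P1=NH2
Op 2: best P0=- P1=NH2
Op 3: best P0=NH2 P1=NH2
Op 4: best P0=NH1 P1=NH2
Op 5: best P0=NH1 P1=NH2
Op 6: best P0=NH1 P1=NH2
Op 7: best P0=NH1 P1=NH0
Op 8: best P0=NH1 P1=NH0

Answer: P0:NH1 P1:NH0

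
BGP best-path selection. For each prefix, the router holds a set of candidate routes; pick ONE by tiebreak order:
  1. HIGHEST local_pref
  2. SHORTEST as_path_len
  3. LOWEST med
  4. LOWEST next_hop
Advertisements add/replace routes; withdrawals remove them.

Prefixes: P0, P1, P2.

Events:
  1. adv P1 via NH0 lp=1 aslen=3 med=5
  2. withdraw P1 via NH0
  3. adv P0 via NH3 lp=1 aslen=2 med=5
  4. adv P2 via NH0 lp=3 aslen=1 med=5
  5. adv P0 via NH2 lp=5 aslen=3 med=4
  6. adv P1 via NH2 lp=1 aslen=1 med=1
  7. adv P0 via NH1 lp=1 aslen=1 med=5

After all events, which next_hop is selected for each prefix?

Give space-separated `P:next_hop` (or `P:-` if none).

Op 1: best P0=- P1=NH0 P2=-
Op 2: best P0=- P1=- P2=-
Op 3: best P0=NH3 P1=- P2=-
Op 4: best P0=NH3 P1=- P2=NH0
Op 5: best P0=NH2 P1=- P2=NH0
Op 6: best P0=NH2 P1=NH2 P2=NH0
Op 7: best P0=NH2 P1=NH2 P2=NH0

Answer: P0:NH2 P1:NH2 P2:NH0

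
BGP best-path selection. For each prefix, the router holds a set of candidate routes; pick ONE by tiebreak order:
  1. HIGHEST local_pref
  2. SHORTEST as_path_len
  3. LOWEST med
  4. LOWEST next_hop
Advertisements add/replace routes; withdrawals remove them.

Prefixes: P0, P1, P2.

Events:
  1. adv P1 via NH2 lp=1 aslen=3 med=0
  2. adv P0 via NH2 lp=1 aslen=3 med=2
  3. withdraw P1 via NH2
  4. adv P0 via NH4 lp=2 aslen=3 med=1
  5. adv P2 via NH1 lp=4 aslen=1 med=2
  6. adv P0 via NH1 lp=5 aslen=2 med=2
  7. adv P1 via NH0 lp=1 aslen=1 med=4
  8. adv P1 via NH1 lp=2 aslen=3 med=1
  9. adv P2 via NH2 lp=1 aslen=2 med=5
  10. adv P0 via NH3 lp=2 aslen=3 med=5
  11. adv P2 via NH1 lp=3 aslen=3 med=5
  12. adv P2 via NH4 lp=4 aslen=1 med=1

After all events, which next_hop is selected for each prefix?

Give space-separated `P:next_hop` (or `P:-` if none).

Op 1: best P0=- P1=NH2 P2=-
Op 2: best P0=NH2 P1=NH2 P2=-
Op 3: best P0=NH2 P1=- P2=-
Op 4: best P0=NH4 P1=- P2=-
Op 5: best P0=NH4 P1=- P2=NH1
Op 6: best P0=NH1 P1=- P2=NH1
Op 7: best P0=NH1 P1=NH0 P2=NH1
Op 8: best P0=NH1 P1=NH1 P2=NH1
Op 9: best P0=NH1 P1=NH1 P2=NH1
Op 10: best P0=NH1 P1=NH1 P2=NH1
Op 11: best P0=NH1 P1=NH1 P2=NH1
Op 12: best P0=NH1 P1=NH1 P2=NH4

Answer: P0:NH1 P1:NH1 P2:NH4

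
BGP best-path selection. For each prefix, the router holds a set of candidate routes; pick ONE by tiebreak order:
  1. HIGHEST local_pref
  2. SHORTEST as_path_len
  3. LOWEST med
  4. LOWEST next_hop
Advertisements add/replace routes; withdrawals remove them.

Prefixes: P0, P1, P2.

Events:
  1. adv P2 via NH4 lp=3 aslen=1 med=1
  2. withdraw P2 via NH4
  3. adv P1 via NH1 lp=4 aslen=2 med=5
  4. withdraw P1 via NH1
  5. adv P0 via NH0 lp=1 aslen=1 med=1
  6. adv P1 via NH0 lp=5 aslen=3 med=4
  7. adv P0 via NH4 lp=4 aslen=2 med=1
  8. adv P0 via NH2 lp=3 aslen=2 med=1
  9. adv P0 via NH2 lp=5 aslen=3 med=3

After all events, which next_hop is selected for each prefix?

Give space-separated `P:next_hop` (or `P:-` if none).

Answer: P0:NH2 P1:NH0 P2:-

Derivation:
Op 1: best P0=- P1=- P2=NH4
Op 2: best P0=- P1=- P2=-
Op 3: best P0=- P1=NH1 P2=-
Op 4: best P0=- P1=- P2=-
Op 5: best P0=NH0 P1=- P2=-
Op 6: best P0=NH0 P1=NH0 P2=-
Op 7: best P0=NH4 P1=NH0 P2=-
Op 8: best P0=NH4 P1=NH0 P2=-
Op 9: best P0=NH2 P1=NH0 P2=-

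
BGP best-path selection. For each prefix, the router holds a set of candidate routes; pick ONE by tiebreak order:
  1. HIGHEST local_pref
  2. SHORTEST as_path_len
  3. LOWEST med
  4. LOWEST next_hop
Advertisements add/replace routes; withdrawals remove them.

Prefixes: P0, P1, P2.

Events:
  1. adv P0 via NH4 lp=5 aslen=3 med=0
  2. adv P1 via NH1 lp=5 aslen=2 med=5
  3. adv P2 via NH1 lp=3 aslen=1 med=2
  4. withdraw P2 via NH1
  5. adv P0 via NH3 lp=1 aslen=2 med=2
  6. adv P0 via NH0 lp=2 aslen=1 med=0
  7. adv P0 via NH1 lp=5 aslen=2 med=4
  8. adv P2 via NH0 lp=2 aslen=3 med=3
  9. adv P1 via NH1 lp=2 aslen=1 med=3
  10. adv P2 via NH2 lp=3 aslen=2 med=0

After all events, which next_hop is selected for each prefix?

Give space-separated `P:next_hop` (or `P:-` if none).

Answer: P0:NH1 P1:NH1 P2:NH2

Derivation:
Op 1: best P0=NH4 P1=- P2=-
Op 2: best P0=NH4 P1=NH1 P2=-
Op 3: best P0=NH4 P1=NH1 P2=NH1
Op 4: best P0=NH4 P1=NH1 P2=-
Op 5: best P0=NH4 P1=NH1 P2=-
Op 6: best P0=NH4 P1=NH1 P2=-
Op 7: best P0=NH1 P1=NH1 P2=-
Op 8: best P0=NH1 P1=NH1 P2=NH0
Op 9: best P0=NH1 P1=NH1 P2=NH0
Op 10: best P0=NH1 P1=NH1 P2=NH2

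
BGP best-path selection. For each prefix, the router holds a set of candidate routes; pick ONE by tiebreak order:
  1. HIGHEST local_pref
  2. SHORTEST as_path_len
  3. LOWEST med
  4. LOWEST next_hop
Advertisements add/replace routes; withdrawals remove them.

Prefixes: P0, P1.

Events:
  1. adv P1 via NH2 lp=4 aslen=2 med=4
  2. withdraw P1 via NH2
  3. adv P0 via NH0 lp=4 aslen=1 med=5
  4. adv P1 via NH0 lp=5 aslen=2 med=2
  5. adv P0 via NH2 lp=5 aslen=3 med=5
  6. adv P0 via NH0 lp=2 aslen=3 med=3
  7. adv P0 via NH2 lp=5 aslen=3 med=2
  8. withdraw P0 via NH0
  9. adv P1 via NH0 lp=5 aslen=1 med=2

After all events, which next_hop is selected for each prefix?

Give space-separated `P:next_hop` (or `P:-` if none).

Op 1: best P0=- P1=NH2
Op 2: best P0=- P1=-
Op 3: best P0=NH0 P1=-
Op 4: best P0=NH0 P1=NH0
Op 5: best P0=NH2 P1=NH0
Op 6: best P0=NH2 P1=NH0
Op 7: best P0=NH2 P1=NH0
Op 8: best P0=NH2 P1=NH0
Op 9: best P0=NH2 P1=NH0

Answer: P0:NH2 P1:NH0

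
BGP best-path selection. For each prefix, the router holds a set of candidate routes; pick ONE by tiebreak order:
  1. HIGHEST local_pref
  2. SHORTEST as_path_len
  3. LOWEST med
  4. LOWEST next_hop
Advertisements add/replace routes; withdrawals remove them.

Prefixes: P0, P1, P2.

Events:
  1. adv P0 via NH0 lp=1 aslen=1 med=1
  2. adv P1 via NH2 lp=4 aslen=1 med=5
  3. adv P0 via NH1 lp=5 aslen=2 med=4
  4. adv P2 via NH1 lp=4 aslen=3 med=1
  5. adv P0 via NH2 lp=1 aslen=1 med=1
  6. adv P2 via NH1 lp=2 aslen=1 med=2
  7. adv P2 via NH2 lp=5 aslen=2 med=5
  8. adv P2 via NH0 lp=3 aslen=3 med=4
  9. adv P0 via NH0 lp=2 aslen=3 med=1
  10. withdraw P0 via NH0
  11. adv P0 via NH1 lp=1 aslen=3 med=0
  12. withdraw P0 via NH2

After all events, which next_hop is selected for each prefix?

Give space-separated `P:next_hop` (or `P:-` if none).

Answer: P0:NH1 P1:NH2 P2:NH2

Derivation:
Op 1: best P0=NH0 P1=- P2=-
Op 2: best P0=NH0 P1=NH2 P2=-
Op 3: best P0=NH1 P1=NH2 P2=-
Op 4: best P0=NH1 P1=NH2 P2=NH1
Op 5: best P0=NH1 P1=NH2 P2=NH1
Op 6: best P0=NH1 P1=NH2 P2=NH1
Op 7: best P0=NH1 P1=NH2 P2=NH2
Op 8: best P0=NH1 P1=NH2 P2=NH2
Op 9: best P0=NH1 P1=NH2 P2=NH2
Op 10: best P0=NH1 P1=NH2 P2=NH2
Op 11: best P0=NH2 P1=NH2 P2=NH2
Op 12: best P0=NH1 P1=NH2 P2=NH2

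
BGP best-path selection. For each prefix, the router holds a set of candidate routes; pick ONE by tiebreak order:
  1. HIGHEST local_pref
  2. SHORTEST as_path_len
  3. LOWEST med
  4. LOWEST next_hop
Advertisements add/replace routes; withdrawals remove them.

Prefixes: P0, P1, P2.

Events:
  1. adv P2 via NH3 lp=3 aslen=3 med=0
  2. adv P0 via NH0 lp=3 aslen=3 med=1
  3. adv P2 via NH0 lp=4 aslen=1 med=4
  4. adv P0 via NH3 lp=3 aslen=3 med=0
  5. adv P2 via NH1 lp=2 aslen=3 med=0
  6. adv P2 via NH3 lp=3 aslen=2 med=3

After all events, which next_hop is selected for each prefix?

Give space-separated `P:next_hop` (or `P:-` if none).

Op 1: best P0=- P1=- P2=NH3
Op 2: best P0=NH0 P1=- P2=NH3
Op 3: best P0=NH0 P1=- P2=NH0
Op 4: best P0=NH3 P1=- P2=NH0
Op 5: best P0=NH3 P1=- P2=NH0
Op 6: best P0=NH3 P1=- P2=NH0

Answer: P0:NH3 P1:- P2:NH0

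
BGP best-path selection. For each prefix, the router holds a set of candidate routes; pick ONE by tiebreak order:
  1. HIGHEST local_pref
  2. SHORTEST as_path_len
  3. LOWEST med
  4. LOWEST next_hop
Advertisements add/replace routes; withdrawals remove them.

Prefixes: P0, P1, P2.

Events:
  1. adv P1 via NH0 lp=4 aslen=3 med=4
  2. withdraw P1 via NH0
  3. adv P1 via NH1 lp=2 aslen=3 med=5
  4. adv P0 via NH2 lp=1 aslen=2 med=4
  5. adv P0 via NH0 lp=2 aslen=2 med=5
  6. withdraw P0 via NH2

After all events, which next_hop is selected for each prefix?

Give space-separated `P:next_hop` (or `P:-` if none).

Op 1: best P0=- P1=NH0 P2=-
Op 2: best P0=- P1=- P2=-
Op 3: best P0=- P1=NH1 P2=-
Op 4: best P0=NH2 P1=NH1 P2=-
Op 5: best P0=NH0 P1=NH1 P2=-
Op 6: best P0=NH0 P1=NH1 P2=-

Answer: P0:NH0 P1:NH1 P2:-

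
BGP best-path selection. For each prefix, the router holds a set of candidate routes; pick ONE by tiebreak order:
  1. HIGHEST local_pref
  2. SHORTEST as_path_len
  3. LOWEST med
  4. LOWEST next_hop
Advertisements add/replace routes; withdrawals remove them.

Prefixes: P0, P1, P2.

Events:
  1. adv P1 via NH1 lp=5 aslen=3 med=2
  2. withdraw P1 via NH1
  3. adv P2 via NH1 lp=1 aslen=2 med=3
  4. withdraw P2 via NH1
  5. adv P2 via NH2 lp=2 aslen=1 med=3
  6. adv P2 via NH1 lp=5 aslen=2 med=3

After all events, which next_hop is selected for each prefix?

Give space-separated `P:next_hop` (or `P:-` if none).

Op 1: best P0=- P1=NH1 P2=-
Op 2: best P0=- P1=- P2=-
Op 3: best P0=- P1=- P2=NH1
Op 4: best P0=- P1=- P2=-
Op 5: best P0=- P1=- P2=NH2
Op 6: best P0=- P1=- P2=NH1

Answer: P0:- P1:- P2:NH1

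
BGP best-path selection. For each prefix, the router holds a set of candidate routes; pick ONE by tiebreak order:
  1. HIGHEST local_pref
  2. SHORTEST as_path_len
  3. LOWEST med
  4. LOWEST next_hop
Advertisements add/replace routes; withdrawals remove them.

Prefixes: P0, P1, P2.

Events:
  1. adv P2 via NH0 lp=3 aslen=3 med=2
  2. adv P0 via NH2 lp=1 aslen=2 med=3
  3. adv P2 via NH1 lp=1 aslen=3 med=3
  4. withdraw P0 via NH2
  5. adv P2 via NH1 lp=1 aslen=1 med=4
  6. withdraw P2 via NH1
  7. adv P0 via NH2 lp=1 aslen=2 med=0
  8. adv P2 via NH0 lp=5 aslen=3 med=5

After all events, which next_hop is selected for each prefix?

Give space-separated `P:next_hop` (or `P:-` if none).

Answer: P0:NH2 P1:- P2:NH0

Derivation:
Op 1: best P0=- P1=- P2=NH0
Op 2: best P0=NH2 P1=- P2=NH0
Op 3: best P0=NH2 P1=- P2=NH0
Op 4: best P0=- P1=- P2=NH0
Op 5: best P0=- P1=- P2=NH0
Op 6: best P0=- P1=- P2=NH0
Op 7: best P0=NH2 P1=- P2=NH0
Op 8: best P0=NH2 P1=- P2=NH0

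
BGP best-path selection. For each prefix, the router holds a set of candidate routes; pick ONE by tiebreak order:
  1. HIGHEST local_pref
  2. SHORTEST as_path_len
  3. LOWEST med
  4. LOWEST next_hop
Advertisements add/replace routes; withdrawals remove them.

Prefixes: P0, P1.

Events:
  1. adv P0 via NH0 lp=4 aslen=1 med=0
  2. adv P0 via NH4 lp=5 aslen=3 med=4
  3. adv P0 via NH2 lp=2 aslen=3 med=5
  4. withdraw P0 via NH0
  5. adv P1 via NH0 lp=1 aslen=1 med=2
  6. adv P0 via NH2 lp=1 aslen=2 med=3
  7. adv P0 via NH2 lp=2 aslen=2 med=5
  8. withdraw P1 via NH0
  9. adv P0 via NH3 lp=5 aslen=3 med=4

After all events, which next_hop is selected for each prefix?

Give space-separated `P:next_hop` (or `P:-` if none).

Op 1: best P0=NH0 P1=-
Op 2: best P0=NH4 P1=-
Op 3: best P0=NH4 P1=-
Op 4: best P0=NH4 P1=-
Op 5: best P0=NH4 P1=NH0
Op 6: best P0=NH4 P1=NH0
Op 7: best P0=NH4 P1=NH0
Op 8: best P0=NH4 P1=-
Op 9: best P0=NH3 P1=-

Answer: P0:NH3 P1:-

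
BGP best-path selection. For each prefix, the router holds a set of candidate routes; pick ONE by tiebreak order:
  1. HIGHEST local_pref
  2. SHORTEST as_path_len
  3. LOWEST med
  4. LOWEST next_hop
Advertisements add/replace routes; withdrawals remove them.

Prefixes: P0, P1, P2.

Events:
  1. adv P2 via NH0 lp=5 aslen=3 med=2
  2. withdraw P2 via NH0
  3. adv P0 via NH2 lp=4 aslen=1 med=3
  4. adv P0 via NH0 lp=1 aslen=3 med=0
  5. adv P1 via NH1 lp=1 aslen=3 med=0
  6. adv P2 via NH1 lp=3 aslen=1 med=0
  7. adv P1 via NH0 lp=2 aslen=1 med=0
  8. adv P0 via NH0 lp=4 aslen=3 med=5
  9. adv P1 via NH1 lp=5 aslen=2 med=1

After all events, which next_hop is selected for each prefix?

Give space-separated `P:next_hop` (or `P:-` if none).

Op 1: best P0=- P1=- P2=NH0
Op 2: best P0=- P1=- P2=-
Op 3: best P0=NH2 P1=- P2=-
Op 4: best P0=NH2 P1=- P2=-
Op 5: best P0=NH2 P1=NH1 P2=-
Op 6: best P0=NH2 P1=NH1 P2=NH1
Op 7: best P0=NH2 P1=NH0 P2=NH1
Op 8: best P0=NH2 P1=NH0 P2=NH1
Op 9: best P0=NH2 P1=NH1 P2=NH1

Answer: P0:NH2 P1:NH1 P2:NH1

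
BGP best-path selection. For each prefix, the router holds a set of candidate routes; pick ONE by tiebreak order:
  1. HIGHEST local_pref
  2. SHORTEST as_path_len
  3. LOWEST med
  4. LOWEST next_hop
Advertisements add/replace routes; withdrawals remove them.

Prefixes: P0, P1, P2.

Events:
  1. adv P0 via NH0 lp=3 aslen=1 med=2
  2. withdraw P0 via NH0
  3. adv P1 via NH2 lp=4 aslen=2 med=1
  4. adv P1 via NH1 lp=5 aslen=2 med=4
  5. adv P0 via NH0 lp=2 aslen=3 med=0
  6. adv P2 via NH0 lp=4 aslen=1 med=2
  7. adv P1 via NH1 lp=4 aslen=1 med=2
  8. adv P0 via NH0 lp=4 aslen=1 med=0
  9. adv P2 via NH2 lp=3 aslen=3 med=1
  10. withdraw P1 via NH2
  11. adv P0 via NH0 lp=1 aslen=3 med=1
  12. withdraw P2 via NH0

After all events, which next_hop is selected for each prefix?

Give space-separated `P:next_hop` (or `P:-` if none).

Answer: P0:NH0 P1:NH1 P2:NH2

Derivation:
Op 1: best P0=NH0 P1=- P2=-
Op 2: best P0=- P1=- P2=-
Op 3: best P0=- P1=NH2 P2=-
Op 4: best P0=- P1=NH1 P2=-
Op 5: best P0=NH0 P1=NH1 P2=-
Op 6: best P0=NH0 P1=NH1 P2=NH0
Op 7: best P0=NH0 P1=NH1 P2=NH0
Op 8: best P0=NH0 P1=NH1 P2=NH0
Op 9: best P0=NH0 P1=NH1 P2=NH0
Op 10: best P0=NH0 P1=NH1 P2=NH0
Op 11: best P0=NH0 P1=NH1 P2=NH0
Op 12: best P0=NH0 P1=NH1 P2=NH2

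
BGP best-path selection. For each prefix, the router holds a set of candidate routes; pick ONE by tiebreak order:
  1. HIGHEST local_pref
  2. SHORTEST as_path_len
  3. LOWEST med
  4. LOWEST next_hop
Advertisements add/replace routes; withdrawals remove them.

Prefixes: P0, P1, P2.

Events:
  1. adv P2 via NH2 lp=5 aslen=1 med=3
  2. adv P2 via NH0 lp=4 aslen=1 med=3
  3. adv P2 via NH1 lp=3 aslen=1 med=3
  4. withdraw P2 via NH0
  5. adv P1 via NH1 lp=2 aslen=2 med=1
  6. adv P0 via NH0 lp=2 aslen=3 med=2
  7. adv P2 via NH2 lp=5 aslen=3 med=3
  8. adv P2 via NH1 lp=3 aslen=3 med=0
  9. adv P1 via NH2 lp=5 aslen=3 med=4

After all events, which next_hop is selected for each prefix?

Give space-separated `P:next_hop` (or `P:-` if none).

Answer: P0:NH0 P1:NH2 P2:NH2

Derivation:
Op 1: best P0=- P1=- P2=NH2
Op 2: best P0=- P1=- P2=NH2
Op 3: best P0=- P1=- P2=NH2
Op 4: best P0=- P1=- P2=NH2
Op 5: best P0=- P1=NH1 P2=NH2
Op 6: best P0=NH0 P1=NH1 P2=NH2
Op 7: best P0=NH0 P1=NH1 P2=NH2
Op 8: best P0=NH0 P1=NH1 P2=NH2
Op 9: best P0=NH0 P1=NH2 P2=NH2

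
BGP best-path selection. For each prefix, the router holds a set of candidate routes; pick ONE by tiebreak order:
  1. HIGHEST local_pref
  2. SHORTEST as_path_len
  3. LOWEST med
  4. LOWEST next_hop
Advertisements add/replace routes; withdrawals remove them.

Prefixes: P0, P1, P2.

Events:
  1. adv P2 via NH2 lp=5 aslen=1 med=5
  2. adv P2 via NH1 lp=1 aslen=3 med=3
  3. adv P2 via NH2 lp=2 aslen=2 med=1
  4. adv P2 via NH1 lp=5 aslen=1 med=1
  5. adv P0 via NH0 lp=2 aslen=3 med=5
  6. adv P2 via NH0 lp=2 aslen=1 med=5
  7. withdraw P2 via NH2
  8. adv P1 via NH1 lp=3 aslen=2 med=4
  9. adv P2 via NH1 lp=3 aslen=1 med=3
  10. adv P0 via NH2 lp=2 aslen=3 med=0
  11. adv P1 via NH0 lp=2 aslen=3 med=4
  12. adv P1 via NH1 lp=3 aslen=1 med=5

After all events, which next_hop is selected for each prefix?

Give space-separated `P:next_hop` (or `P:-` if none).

Answer: P0:NH2 P1:NH1 P2:NH1

Derivation:
Op 1: best P0=- P1=- P2=NH2
Op 2: best P0=- P1=- P2=NH2
Op 3: best P0=- P1=- P2=NH2
Op 4: best P0=- P1=- P2=NH1
Op 5: best P0=NH0 P1=- P2=NH1
Op 6: best P0=NH0 P1=- P2=NH1
Op 7: best P0=NH0 P1=- P2=NH1
Op 8: best P0=NH0 P1=NH1 P2=NH1
Op 9: best P0=NH0 P1=NH1 P2=NH1
Op 10: best P0=NH2 P1=NH1 P2=NH1
Op 11: best P0=NH2 P1=NH1 P2=NH1
Op 12: best P0=NH2 P1=NH1 P2=NH1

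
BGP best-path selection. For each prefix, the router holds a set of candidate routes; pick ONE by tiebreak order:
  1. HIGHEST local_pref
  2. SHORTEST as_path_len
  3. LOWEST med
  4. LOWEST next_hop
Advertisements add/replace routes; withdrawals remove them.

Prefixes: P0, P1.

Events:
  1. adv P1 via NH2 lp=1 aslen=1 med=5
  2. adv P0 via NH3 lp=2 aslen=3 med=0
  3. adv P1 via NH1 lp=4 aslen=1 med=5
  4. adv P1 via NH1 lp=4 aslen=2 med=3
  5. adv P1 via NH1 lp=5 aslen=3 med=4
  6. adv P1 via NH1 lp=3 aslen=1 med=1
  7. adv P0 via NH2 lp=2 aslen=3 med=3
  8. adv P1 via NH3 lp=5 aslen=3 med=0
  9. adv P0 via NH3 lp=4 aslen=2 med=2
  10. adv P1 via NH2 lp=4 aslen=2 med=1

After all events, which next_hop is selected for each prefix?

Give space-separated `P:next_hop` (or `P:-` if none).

Op 1: best P0=- P1=NH2
Op 2: best P0=NH3 P1=NH2
Op 3: best P0=NH3 P1=NH1
Op 4: best P0=NH3 P1=NH1
Op 5: best P0=NH3 P1=NH1
Op 6: best P0=NH3 P1=NH1
Op 7: best P0=NH3 P1=NH1
Op 8: best P0=NH3 P1=NH3
Op 9: best P0=NH3 P1=NH3
Op 10: best P0=NH3 P1=NH3

Answer: P0:NH3 P1:NH3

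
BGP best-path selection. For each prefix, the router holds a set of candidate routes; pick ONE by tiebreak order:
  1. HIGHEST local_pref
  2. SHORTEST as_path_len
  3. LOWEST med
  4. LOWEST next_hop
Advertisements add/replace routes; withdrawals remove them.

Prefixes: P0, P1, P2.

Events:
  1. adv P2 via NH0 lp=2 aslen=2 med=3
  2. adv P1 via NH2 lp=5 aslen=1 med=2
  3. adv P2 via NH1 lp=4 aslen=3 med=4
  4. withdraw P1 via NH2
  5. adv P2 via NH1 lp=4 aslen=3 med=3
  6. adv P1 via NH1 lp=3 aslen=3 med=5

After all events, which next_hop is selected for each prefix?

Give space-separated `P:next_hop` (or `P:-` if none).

Answer: P0:- P1:NH1 P2:NH1

Derivation:
Op 1: best P0=- P1=- P2=NH0
Op 2: best P0=- P1=NH2 P2=NH0
Op 3: best P0=- P1=NH2 P2=NH1
Op 4: best P0=- P1=- P2=NH1
Op 5: best P0=- P1=- P2=NH1
Op 6: best P0=- P1=NH1 P2=NH1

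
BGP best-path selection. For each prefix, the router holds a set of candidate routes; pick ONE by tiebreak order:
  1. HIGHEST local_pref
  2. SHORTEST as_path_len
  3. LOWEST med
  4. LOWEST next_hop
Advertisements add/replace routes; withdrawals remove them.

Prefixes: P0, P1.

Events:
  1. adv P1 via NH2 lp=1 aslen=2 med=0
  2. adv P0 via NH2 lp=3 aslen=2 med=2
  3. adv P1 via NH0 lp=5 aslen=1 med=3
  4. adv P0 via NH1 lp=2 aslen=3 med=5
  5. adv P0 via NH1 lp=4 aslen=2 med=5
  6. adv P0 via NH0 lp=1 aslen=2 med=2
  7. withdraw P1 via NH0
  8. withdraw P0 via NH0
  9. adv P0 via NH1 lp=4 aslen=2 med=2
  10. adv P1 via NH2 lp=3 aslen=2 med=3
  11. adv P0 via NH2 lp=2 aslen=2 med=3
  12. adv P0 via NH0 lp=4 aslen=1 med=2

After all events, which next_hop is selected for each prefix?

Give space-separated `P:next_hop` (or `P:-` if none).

Op 1: best P0=- P1=NH2
Op 2: best P0=NH2 P1=NH2
Op 3: best P0=NH2 P1=NH0
Op 4: best P0=NH2 P1=NH0
Op 5: best P0=NH1 P1=NH0
Op 6: best P0=NH1 P1=NH0
Op 7: best P0=NH1 P1=NH2
Op 8: best P0=NH1 P1=NH2
Op 9: best P0=NH1 P1=NH2
Op 10: best P0=NH1 P1=NH2
Op 11: best P0=NH1 P1=NH2
Op 12: best P0=NH0 P1=NH2

Answer: P0:NH0 P1:NH2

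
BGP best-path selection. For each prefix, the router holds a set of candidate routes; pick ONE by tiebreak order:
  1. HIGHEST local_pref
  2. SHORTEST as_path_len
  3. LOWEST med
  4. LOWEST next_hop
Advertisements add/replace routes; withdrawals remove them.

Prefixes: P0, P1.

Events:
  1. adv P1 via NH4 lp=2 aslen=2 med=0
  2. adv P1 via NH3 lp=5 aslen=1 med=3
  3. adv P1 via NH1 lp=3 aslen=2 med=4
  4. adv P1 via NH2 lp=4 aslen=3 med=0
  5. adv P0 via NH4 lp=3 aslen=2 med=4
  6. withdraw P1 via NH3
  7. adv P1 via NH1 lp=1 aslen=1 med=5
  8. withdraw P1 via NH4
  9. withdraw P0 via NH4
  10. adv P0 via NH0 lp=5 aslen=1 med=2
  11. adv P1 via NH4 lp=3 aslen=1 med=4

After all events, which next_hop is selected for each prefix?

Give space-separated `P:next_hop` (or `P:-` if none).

Answer: P0:NH0 P1:NH2

Derivation:
Op 1: best P0=- P1=NH4
Op 2: best P0=- P1=NH3
Op 3: best P0=- P1=NH3
Op 4: best P0=- P1=NH3
Op 5: best P0=NH4 P1=NH3
Op 6: best P0=NH4 P1=NH2
Op 7: best P0=NH4 P1=NH2
Op 8: best P0=NH4 P1=NH2
Op 9: best P0=- P1=NH2
Op 10: best P0=NH0 P1=NH2
Op 11: best P0=NH0 P1=NH2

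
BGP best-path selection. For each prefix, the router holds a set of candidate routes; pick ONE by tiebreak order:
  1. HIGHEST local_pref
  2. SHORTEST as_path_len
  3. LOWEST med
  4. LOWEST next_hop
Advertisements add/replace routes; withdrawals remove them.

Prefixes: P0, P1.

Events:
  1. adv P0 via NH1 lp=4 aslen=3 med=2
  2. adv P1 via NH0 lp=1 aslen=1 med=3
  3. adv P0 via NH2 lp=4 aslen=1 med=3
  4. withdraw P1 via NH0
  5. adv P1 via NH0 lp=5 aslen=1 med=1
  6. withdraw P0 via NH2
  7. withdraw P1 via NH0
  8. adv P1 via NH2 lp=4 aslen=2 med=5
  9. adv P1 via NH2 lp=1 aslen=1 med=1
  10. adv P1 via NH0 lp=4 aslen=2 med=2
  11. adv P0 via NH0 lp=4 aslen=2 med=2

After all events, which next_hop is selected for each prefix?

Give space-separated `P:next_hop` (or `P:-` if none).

Answer: P0:NH0 P1:NH0

Derivation:
Op 1: best P0=NH1 P1=-
Op 2: best P0=NH1 P1=NH0
Op 3: best P0=NH2 P1=NH0
Op 4: best P0=NH2 P1=-
Op 5: best P0=NH2 P1=NH0
Op 6: best P0=NH1 P1=NH0
Op 7: best P0=NH1 P1=-
Op 8: best P0=NH1 P1=NH2
Op 9: best P0=NH1 P1=NH2
Op 10: best P0=NH1 P1=NH0
Op 11: best P0=NH0 P1=NH0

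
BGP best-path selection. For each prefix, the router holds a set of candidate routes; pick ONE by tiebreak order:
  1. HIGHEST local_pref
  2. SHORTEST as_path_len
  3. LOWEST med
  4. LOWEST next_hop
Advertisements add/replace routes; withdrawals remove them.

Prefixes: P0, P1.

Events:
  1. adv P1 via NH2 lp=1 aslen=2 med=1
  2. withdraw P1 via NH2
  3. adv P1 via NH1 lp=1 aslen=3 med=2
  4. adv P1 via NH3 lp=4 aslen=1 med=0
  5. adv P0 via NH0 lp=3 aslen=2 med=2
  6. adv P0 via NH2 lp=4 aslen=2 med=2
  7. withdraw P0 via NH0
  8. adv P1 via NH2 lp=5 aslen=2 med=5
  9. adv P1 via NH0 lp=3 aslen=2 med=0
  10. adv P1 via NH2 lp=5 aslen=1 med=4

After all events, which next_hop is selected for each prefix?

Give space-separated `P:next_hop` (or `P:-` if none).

Answer: P0:NH2 P1:NH2

Derivation:
Op 1: best P0=- P1=NH2
Op 2: best P0=- P1=-
Op 3: best P0=- P1=NH1
Op 4: best P0=- P1=NH3
Op 5: best P0=NH0 P1=NH3
Op 6: best P0=NH2 P1=NH3
Op 7: best P0=NH2 P1=NH3
Op 8: best P0=NH2 P1=NH2
Op 9: best P0=NH2 P1=NH2
Op 10: best P0=NH2 P1=NH2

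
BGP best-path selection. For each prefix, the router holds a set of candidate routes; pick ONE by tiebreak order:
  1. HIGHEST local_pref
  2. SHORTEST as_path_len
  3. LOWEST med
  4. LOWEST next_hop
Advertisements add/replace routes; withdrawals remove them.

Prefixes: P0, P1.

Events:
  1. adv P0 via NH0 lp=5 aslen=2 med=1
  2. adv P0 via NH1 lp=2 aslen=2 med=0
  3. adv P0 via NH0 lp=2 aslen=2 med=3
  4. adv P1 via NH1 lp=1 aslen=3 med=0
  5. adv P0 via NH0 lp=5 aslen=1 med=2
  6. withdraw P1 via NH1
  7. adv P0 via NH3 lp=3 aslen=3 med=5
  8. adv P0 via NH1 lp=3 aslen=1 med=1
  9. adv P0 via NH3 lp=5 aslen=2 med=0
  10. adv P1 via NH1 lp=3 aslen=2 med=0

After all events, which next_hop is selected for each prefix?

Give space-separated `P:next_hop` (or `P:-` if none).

Op 1: best P0=NH0 P1=-
Op 2: best P0=NH0 P1=-
Op 3: best P0=NH1 P1=-
Op 4: best P0=NH1 P1=NH1
Op 5: best P0=NH0 P1=NH1
Op 6: best P0=NH0 P1=-
Op 7: best P0=NH0 P1=-
Op 8: best P0=NH0 P1=-
Op 9: best P0=NH0 P1=-
Op 10: best P0=NH0 P1=NH1

Answer: P0:NH0 P1:NH1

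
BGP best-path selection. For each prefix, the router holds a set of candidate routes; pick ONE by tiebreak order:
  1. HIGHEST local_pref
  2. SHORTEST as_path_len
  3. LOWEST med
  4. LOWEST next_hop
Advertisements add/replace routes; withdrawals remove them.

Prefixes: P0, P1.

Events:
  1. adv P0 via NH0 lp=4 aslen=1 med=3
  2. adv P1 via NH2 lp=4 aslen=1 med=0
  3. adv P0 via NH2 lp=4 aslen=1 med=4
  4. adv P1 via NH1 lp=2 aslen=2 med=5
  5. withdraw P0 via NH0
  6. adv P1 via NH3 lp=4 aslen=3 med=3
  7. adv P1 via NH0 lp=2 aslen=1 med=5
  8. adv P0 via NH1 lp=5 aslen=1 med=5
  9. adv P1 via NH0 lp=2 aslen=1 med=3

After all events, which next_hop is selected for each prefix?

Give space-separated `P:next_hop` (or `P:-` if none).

Answer: P0:NH1 P1:NH2

Derivation:
Op 1: best P0=NH0 P1=-
Op 2: best P0=NH0 P1=NH2
Op 3: best P0=NH0 P1=NH2
Op 4: best P0=NH0 P1=NH2
Op 5: best P0=NH2 P1=NH2
Op 6: best P0=NH2 P1=NH2
Op 7: best P0=NH2 P1=NH2
Op 8: best P0=NH1 P1=NH2
Op 9: best P0=NH1 P1=NH2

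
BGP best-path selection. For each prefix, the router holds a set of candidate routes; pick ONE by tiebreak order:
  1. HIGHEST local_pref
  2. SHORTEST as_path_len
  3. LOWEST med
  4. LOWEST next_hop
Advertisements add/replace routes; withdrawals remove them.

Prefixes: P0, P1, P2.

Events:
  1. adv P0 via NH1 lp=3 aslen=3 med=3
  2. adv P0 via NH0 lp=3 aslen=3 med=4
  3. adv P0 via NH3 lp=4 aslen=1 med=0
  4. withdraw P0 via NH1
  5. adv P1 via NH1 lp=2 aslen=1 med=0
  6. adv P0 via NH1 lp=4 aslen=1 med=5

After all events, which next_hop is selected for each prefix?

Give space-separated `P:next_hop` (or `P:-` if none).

Answer: P0:NH3 P1:NH1 P2:-

Derivation:
Op 1: best P0=NH1 P1=- P2=-
Op 2: best P0=NH1 P1=- P2=-
Op 3: best P0=NH3 P1=- P2=-
Op 4: best P0=NH3 P1=- P2=-
Op 5: best P0=NH3 P1=NH1 P2=-
Op 6: best P0=NH3 P1=NH1 P2=-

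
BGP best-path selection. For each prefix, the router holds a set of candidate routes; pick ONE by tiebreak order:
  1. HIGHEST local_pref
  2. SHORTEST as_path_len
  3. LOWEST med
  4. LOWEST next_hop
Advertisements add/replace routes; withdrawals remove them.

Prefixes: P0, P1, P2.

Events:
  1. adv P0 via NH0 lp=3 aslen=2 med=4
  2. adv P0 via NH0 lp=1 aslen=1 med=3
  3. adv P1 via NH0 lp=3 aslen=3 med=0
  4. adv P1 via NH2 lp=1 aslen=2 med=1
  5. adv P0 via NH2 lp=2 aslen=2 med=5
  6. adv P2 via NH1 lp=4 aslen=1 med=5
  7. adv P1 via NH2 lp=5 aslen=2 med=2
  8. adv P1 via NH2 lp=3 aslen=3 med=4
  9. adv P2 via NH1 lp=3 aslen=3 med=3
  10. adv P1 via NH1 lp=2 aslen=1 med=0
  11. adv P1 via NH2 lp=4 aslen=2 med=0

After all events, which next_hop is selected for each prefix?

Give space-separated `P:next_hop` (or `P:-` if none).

Answer: P0:NH2 P1:NH2 P2:NH1

Derivation:
Op 1: best P0=NH0 P1=- P2=-
Op 2: best P0=NH0 P1=- P2=-
Op 3: best P0=NH0 P1=NH0 P2=-
Op 4: best P0=NH0 P1=NH0 P2=-
Op 5: best P0=NH2 P1=NH0 P2=-
Op 6: best P0=NH2 P1=NH0 P2=NH1
Op 7: best P0=NH2 P1=NH2 P2=NH1
Op 8: best P0=NH2 P1=NH0 P2=NH1
Op 9: best P0=NH2 P1=NH0 P2=NH1
Op 10: best P0=NH2 P1=NH0 P2=NH1
Op 11: best P0=NH2 P1=NH2 P2=NH1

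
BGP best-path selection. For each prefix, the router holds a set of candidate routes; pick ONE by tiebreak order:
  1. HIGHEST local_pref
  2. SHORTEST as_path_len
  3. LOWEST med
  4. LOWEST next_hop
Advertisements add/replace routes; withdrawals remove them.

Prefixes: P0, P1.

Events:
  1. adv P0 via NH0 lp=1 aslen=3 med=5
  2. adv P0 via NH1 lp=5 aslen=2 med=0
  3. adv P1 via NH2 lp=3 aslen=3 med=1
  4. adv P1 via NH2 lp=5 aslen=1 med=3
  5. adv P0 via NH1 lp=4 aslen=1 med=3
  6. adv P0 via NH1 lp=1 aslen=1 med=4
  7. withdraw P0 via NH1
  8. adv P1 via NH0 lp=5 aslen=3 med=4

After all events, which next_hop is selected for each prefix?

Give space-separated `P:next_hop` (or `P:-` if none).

Op 1: best P0=NH0 P1=-
Op 2: best P0=NH1 P1=-
Op 3: best P0=NH1 P1=NH2
Op 4: best P0=NH1 P1=NH2
Op 5: best P0=NH1 P1=NH2
Op 6: best P0=NH1 P1=NH2
Op 7: best P0=NH0 P1=NH2
Op 8: best P0=NH0 P1=NH2

Answer: P0:NH0 P1:NH2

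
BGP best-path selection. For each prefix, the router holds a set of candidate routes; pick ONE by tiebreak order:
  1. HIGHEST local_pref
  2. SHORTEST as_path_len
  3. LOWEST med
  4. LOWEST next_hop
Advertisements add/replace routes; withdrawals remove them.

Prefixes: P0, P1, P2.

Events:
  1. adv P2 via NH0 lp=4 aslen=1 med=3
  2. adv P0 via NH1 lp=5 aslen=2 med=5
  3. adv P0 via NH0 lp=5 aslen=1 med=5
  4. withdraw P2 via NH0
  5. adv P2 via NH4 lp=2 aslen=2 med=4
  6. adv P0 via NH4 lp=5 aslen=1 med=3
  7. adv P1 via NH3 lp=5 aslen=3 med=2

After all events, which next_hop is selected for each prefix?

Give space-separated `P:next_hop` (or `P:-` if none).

Op 1: best P0=- P1=- P2=NH0
Op 2: best P0=NH1 P1=- P2=NH0
Op 3: best P0=NH0 P1=- P2=NH0
Op 4: best P0=NH0 P1=- P2=-
Op 5: best P0=NH0 P1=- P2=NH4
Op 6: best P0=NH4 P1=- P2=NH4
Op 7: best P0=NH4 P1=NH3 P2=NH4

Answer: P0:NH4 P1:NH3 P2:NH4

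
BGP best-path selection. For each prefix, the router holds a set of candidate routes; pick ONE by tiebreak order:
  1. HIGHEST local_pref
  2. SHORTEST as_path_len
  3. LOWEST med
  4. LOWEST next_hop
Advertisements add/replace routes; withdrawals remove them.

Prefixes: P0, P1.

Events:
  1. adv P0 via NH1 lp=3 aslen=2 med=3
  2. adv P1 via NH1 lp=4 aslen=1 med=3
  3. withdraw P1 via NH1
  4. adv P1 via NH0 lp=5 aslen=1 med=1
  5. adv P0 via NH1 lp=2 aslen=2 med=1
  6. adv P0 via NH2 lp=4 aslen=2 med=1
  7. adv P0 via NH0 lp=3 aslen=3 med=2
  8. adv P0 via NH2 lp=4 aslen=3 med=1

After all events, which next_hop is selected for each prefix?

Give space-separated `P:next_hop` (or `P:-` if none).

Answer: P0:NH2 P1:NH0

Derivation:
Op 1: best P0=NH1 P1=-
Op 2: best P0=NH1 P1=NH1
Op 3: best P0=NH1 P1=-
Op 4: best P0=NH1 P1=NH0
Op 5: best P0=NH1 P1=NH0
Op 6: best P0=NH2 P1=NH0
Op 7: best P0=NH2 P1=NH0
Op 8: best P0=NH2 P1=NH0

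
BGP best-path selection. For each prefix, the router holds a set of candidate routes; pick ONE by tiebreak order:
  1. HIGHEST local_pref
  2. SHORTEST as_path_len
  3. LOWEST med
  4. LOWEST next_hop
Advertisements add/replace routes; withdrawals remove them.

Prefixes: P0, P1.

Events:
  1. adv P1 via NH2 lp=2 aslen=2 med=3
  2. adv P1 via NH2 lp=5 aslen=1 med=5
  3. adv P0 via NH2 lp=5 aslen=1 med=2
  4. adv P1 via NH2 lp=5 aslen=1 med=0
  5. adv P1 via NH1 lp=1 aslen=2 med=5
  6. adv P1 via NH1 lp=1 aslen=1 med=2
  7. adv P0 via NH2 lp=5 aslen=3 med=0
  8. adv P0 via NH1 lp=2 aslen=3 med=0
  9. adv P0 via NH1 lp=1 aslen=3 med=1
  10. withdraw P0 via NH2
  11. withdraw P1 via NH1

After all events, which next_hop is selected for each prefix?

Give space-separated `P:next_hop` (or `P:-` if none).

Answer: P0:NH1 P1:NH2

Derivation:
Op 1: best P0=- P1=NH2
Op 2: best P0=- P1=NH2
Op 3: best P0=NH2 P1=NH2
Op 4: best P0=NH2 P1=NH2
Op 5: best P0=NH2 P1=NH2
Op 6: best P0=NH2 P1=NH2
Op 7: best P0=NH2 P1=NH2
Op 8: best P0=NH2 P1=NH2
Op 9: best P0=NH2 P1=NH2
Op 10: best P0=NH1 P1=NH2
Op 11: best P0=NH1 P1=NH2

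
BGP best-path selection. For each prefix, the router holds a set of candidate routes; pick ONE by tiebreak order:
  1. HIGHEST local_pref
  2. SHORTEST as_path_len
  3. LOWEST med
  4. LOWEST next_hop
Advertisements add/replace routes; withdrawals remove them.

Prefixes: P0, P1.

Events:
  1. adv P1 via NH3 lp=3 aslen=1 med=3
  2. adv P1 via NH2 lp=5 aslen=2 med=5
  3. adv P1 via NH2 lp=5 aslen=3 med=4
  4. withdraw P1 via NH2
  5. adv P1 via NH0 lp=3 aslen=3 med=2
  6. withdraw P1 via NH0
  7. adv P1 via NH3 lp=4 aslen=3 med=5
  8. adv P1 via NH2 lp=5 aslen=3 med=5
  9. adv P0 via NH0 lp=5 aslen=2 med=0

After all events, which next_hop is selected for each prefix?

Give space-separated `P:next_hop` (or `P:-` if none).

Op 1: best P0=- P1=NH3
Op 2: best P0=- P1=NH2
Op 3: best P0=- P1=NH2
Op 4: best P0=- P1=NH3
Op 5: best P0=- P1=NH3
Op 6: best P0=- P1=NH3
Op 7: best P0=- P1=NH3
Op 8: best P0=- P1=NH2
Op 9: best P0=NH0 P1=NH2

Answer: P0:NH0 P1:NH2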